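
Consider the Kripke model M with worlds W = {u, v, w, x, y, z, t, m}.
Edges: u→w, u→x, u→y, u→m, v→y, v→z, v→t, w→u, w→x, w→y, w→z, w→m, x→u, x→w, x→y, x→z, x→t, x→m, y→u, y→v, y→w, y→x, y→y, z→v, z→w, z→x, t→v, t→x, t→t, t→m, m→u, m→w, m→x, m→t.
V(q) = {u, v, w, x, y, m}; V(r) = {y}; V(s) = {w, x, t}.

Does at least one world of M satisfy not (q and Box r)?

Let φ = not (q and Box r). Evaluate φ at each world:
  u (successors {w, x, y, m}): φ is true.
  v (successors {y, z, t}): φ is true.
  w (successors {u, x, y, z, m}): φ is true.
  x (successors {u, w, y, z, t, m}): φ is true.
  y (successors {u, v, w, x, y}): φ is true.
  z (successors {v, w, x}): φ is true.
  t (successors {v, x, t, m}): φ is true.
  m (successors {u, w, x, t}): φ is true.
Detail at u (witness):
  At u: q and Box r is false, so not (q and Box r) is true.
    At u: q is true, Box r is false, so q and Box r is false.
      At u: Box r requires r at every successor {w, x, y, m}.
        r fails at w, so Box r is false at u.

Yes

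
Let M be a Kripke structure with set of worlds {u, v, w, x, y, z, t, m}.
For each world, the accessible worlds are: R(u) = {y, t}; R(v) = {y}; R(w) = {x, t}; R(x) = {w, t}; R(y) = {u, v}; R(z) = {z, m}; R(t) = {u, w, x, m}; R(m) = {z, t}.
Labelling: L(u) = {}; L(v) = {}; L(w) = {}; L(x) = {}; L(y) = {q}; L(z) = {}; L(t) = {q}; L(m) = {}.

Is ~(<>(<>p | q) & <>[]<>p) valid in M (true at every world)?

Yes

Let φ = ~(<>(<>p | q) & <>[]<>p). Evaluate φ at each world:
  u (successors {y, t}): φ is true.
  v (successors {y}): φ is true.
  w (successors {x, t}): φ is true.
  x (successors {w, t}): φ is true.
  y (successors {u, v}): φ is true.
  z (successors {z, m}): φ is true.
  t (successors {u, w, x, m}): φ is true.
  m (successors {z, t}): φ is true.
For instance, at u:
  At u: <>(<>p | q) & <>[]<>p is false, so ~(<>(<>p | q) & <>[]<>p) is true.
    At u: <>(<>p | q) is true, <>[]<>p is false, so <>(<>p | q) & <>[]<>p is false.
      At u: <>(<>p | q) requires <>p | q at some successor in {y, t}.
        <>p | q holds at y, so <>(<>p | q) is true at u.
      At u: <>[]<>p requires []<>p at some successor in {y, t}.
        At y: []<>p is false.
        At t: []<>p is false.
      So <>[]<>p is false at u.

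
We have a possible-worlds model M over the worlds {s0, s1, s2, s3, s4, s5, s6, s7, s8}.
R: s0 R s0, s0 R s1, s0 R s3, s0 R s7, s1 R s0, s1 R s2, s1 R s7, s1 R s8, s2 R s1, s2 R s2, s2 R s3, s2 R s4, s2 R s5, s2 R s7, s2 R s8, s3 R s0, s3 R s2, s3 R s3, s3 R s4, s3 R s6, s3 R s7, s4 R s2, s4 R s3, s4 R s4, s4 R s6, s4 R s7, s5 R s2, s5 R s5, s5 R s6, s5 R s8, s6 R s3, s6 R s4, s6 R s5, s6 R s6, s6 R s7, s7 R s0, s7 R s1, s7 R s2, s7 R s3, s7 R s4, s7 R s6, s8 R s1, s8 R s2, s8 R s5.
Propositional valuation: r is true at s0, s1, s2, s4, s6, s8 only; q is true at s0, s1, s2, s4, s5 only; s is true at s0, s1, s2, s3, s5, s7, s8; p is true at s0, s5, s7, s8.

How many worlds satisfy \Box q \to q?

8

Recall that \Box ψ holds at a world iff ψ holds at every accessible world, and \Diamond ψ holds iff ψ holds at some accessible world.
Let φ = \Box q \to q. Evaluate φ at each world:
  s0 (successors {s0, s1, s3, s7}): φ is true.
  s1 (successors {s0, s2, s7, s8}): φ is true.
  s2 (successors {s1, s2, s3, s4, s5, s7, s8}): φ is true.
  s3 (successors {s0, s2, s3, s4, s6, s7}): φ is true.
  s4 (successors {s2, s3, s4, s6, s7}): φ is true.
  s5 (successors {s2, s5, s6, s8}): φ is true.
  s6 (successors {s3, s4, s5, s6, s7}): φ is true.
  s7 (successors {s0, s1, s2, s3, s4, s6}): φ is true.
  s8 (successors {s1, s2, s5}): φ is false.
For instance, at s6:
  At s6: \Box q is false, q is false, so \Box q \to q is true.
    At s6: \Box q requires q at every successor {s3, s4, s5, s6, s7}.
      q fails at s3, so \Box q is false at s6.
Satisfying worlds: {s0, s1, s2, s3, s4, s5, s6, s7}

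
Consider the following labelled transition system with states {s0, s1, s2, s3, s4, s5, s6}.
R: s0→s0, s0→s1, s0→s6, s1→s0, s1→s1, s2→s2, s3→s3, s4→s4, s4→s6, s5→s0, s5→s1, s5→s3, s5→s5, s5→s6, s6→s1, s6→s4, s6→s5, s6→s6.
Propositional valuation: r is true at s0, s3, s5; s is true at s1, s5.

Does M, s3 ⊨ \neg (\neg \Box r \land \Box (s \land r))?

Recall that \Box ψ holds at a world iff ψ holds at every accessible world, and \Diamond ψ holds iff ψ holds at some accessible world.
At s3: \neg \Box r \land \Box (s \land r) is false, so \neg (\neg \Box r \land \Box (s \land r)) is true.
  At s3: \neg \Box r is false, \Box (s \land r) is false, so \neg \Box r \land \Box (s \land r) is false.
    At s3: \Box r is true, so \neg \Box r is false.
      At s3: \Box r requires r at every successor {s3}.
        At s3: r is true.
      So \Box r is true at s3.
    At s3: \Box (s \land r) requires s \land r at every successor {s3}.
      s \land r fails at s3, so \Box (s \land r) is false at s3.

Yes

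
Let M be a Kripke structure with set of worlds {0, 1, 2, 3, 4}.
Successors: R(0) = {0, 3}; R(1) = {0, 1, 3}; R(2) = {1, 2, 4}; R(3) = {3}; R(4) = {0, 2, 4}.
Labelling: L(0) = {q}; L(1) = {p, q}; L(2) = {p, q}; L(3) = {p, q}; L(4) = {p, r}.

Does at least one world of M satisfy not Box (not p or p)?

Let φ = not Box (not p or p). Evaluate φ at each world:
  0 (successors {0, 3}): φ is false.
  1 (successors {0, 1, 3}): φ is false.
  2 (successors {1, 2, 4}): φ is false.
  3 (successors {3}): φ is false.
  4 (successors {0, 2, 4}): φ is false.
For instance, at 0:
  At 0: Box (not p or p) is true, so not Box (not p or p) is false.
    At 0: Box (not p or p) requires not p or p at every successor {0, 3}.
      At 0: not p or p is true.
      At 3: not p or p is true.
    So Box (not p or p) is true at 0.

No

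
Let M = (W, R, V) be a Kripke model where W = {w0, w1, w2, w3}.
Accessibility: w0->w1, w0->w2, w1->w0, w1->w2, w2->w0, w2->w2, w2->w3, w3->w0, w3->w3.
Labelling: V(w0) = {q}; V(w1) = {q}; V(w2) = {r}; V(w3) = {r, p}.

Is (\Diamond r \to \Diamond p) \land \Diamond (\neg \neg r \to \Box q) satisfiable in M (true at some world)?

Yes

Let φ = (\Diamond r \to \Diamond p) \land \Diamond (\neg \neg r \to \Box q). Evaluate φ at each world:
  w0 (successors {w1, w2}): φ is false.
  w1 (successors {w0, w2}): φ is false.
  w2 (successors {w0, w2, w3}): φ is true.
  w3 (successors {w0, w3}): φ is true.
Detail at w2 (witness):
  At w2: \Diamond r \to \Diamond p is true, \Diamond (\neg \neg r \to \Box q) is true, so (\Diamond r \to \Diamond p) \land \Diamond (\neg \neg r \to \Box q) is true.
    At w2: \Diamond r is true, \Diamond p is true, so \Diamond r \to \Diamond p is true.
      At w2: \Diamond r requires r at some successor in {w0, w2, w3}.
        r holds at w2, so \Diamond r is true at w2.
      At w2: \Diamond p requires p at some successor in {w0, w2, w3}.
        p holds at w3, so \Diamond p is true at w2.
    At w2: \Diamond (\neg \neg r \to \Box q) requires \neg \neg r \to \Box q at some successor in {w0, w2, w3}.
      \neg \neg r \to \Box q holds at w0, so \Diamond (\neg \neg r \to \Box q) is true at w2.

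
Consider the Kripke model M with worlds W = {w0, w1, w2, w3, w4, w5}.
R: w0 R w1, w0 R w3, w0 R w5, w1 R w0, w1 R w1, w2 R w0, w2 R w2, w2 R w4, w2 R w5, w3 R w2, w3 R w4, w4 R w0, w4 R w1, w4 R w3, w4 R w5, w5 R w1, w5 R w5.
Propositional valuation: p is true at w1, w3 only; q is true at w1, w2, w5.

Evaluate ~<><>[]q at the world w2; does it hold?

At w2: <><>[]q is true, so ~<><>[]q is false.
  At w2: <><>[]q requires <>[]q at some successor in {w0, w2, w4, w5}.
    <>[]q holds at w0, so <><>[]q is true at w2.
      At w0: <>[]q requires []q at some successor in {w1, w3, w5}.
        []q holds at w5, so <>[]q is true at w0.

No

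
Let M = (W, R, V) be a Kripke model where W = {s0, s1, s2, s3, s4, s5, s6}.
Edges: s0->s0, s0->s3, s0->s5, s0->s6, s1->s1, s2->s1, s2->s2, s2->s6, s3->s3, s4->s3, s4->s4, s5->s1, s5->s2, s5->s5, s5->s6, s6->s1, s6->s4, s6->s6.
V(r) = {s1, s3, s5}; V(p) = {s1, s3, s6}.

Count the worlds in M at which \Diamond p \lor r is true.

Let φ = \Diamond p \lor r. Evaluate φ at each world:
  s0 (successors {s0, s3, s5, s6}): φ is true.
  s1 (successors {s1}): φ is true.
  s2 (successors {s1, s2, s6}): φ is true.
  s3 (successors {s3}): φ is true.
  s4 (successors {s3, s4}): φ is true.
  s5 (successors {s1, s2, s5, s6}): φ is true.
  s6 (successors {s1, s4, s6}): φ is true.
For instance, at s4:
  At s4: \Diamond p is true, r is false, so \Diamond p \lor r is true.
    At s4: \Diamond p requires p at some successor in {s3, s4}.
      p holds at s3, so \Diamond p is true at s4.
Satisfying worlds: {s0, s1, s2, s3, s4, s5, s6}

7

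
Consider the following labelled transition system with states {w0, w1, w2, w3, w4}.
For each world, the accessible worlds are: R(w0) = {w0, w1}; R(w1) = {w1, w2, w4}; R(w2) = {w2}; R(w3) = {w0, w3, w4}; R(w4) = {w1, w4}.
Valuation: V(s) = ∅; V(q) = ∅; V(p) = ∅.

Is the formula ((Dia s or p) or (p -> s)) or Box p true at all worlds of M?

Yes

Recall that Box ψ holds at a world iff ψ holds at every accessible world, and Dia ψ holds iff ψ holds at some accessible world.
Let φ = ((Dia s or p) or (p -> s)) or Box p. Evaluate φ at each world:
  w0 (successors {w0, w1}): φ is true.
  w1 (successors {w1, w2, w4}): φ is true.
  w2 (successors {w2}): φ is true.
  w3 (successors {w0, w3, w4}): φ is true.
  w4 (successors {w1, w4}): φ is true.
For instance, at w3:
  At w3: (Dia s or p) or (p -> s) is true, Box p is false, so ((Dia s or p) or (p -> s)) or Box p is true.
    At w3: Dia s or p is false, p -> s is true, so (Dia s or p) or (p -> s) is true.
      At w3: Dia s is false, p is false, so Dia s or p is false.
    At w3: Box p requires p at every successor {w0, w3, w4}.
      p fails at w0, so Box p is false at w3.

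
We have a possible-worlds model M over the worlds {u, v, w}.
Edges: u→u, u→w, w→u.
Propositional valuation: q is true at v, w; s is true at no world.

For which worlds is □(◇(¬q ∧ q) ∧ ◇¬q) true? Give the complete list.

v

Let φ = □(◇(¬q ∧ q) ∧ ◇¬q). Evaluate φ at each world:
  u (successors {u, w}): φ is false.
  v (successors ∅): φ is true.
  w (successors {u}): φ is false.
For instance, at u:
  At u: □(◇(¬q ∧ q) ∧ ◇¬q) requires ◇(¬q ∧ q) ∧ ◇¬q at every successor {u, w}.
    ◇(¬q ∧ q) ∧ ◇¬q fails at u, so □(◇(¬q ∧ q) ∧ ◇¬q) is false at u.
      At u: ◇(¬q ∧ q) is false, ◇¬q is true, so ◇(¬q ∧ q) ∧ ◇¬q is false.
Satisfying worlds: {v}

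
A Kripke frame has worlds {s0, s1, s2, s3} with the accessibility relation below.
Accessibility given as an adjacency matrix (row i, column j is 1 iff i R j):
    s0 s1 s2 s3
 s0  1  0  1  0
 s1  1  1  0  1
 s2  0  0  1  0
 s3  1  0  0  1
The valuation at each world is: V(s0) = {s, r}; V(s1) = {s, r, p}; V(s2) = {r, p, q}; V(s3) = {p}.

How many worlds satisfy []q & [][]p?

1

Let φ = []q & [][]p. Evaluate φ at each world:
  s0 (successors {s0, s2}): φ is false.
  s1 (successors {s0, s1, s3}): φ is false.
  s2 (successors {s2}): φ is true.
  s3 (successors {s0, s3}): φ is false.
For instance, at s2:
  At s2: []q is true, [][]p is true, so []q & [][]p is true.
    At s2: []q requires q at every successor {s2}.
      At s2: q is true.
    So []q is true at s2.
    At s2: [][]p requires []p at every successor {s2}.
      At s2: []p is true.
    So [][]p is true at s2.
Satisfying worlds: {s2}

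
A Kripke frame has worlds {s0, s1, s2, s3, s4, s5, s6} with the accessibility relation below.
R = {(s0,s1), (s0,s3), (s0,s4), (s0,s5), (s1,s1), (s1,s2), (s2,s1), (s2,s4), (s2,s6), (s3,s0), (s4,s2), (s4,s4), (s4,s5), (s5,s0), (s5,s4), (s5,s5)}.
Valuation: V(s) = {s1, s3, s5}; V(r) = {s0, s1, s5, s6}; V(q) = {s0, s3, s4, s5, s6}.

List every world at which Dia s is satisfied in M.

s0, s1, s2, s4, s5

Let φ = Dia s. Evaluate φ at each world:
  s0 (successors {s1, s3, s4, s5}): φ is true.
  s1 (successors {s1, s2}): φ is true.
  s2 (successors {s1, s4, s6}): φ is true.
  s3 (successors {s0}): φ is false.
  s4 (successors {s2, s4, s5}): φ is true.
  s5 (successors {s0, s4, s5}): φ is true.
  s6 (successors ∅): φ is false.
For instance, at s3:
  At s3: Dia s requires s at some successor in {s0}.
    At s0: s is false.
  So Dia s is false at s3.
Satisfying worlds: {s0, s1, s2, s4, s5}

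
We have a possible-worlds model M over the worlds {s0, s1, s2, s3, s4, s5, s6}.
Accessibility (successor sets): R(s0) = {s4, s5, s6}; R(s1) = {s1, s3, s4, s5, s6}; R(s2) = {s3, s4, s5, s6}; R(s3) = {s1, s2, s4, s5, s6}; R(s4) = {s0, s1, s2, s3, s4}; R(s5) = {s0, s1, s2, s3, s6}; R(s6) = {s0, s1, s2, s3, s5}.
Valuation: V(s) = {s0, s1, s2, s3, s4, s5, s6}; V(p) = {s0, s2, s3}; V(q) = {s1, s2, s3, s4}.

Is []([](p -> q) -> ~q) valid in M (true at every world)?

Recall that []ψ holds at a world iff ψ holds at every accessible world, and <>ψ holds iff ψ holds at some accessible world.
Let φ = []([](p -> q) -> ~q). Evaluate φ at each world:
  s0 (successors {s4, s5, s6}): φ is true.
  s1 (successors {s1, s3, s4, s5, s6}): φ is false.
  s2 (successors {s3, s4, s5, s6}): φ is false.
  s3 (successors {s1, s2, s4, s5, s6}): φ is false.
  s4 (successors {s0, s1, s2, s3, s4}): φ is false.
  s5 (successors {s0, s1, s2, s3, s6}): φ is false.
  s6 (successors {s0, s1, s2, s3, s5}): φ is false.
Detail at s1 (counterexample):
  At s1: []([](p -> q) -> ~q) requires [](p -> q) -> ~q at every successor {s1, s3, s4, s5, s6}.
    [](p -> q) -> ~q fails at s1, so []([](p -> q) -> ~q) is false at s1.
      At s1: [](p -> q) is true, ~q is false, so [](p -> q) -> ~q is false.

No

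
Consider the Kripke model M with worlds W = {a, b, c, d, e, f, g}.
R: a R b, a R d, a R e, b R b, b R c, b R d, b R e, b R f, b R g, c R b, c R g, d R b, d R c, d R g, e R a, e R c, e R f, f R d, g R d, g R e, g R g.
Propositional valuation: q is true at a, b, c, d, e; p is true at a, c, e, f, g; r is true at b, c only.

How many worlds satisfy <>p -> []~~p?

2

Recall that []ψ holds at a world iff ψ holds at every accessible world, and <>ψ holds iff ψ holds at some accessible world.
Let φ = <>p -> []~~p. Evaluate φ at each world:
  a (successors {b, d, e}): φ is false.
  b (successors {b, c, d, e, f, g}): φ is false.
  c (successors {b, g}): φ is false.
  d (successors {b, c, g}): φ is false.
  e (successors {a, c, f}): φ is true.
  f (successors {d}): φ is true.
  g (successors {d, e, g}): φ is false.
For instance, at c:
  At c: <>p is true, []~~p is false, so <>p -> []~~p is false.
    At c: <>p requires p at some successor in {b, g}.
      p holds at g, so <>p is true at c.
    At c: []~~p requires ~~p at every successor {b, g}.
      ~~p fails at b, so []~~p is false at c.
Satisfying worlds: {e, f}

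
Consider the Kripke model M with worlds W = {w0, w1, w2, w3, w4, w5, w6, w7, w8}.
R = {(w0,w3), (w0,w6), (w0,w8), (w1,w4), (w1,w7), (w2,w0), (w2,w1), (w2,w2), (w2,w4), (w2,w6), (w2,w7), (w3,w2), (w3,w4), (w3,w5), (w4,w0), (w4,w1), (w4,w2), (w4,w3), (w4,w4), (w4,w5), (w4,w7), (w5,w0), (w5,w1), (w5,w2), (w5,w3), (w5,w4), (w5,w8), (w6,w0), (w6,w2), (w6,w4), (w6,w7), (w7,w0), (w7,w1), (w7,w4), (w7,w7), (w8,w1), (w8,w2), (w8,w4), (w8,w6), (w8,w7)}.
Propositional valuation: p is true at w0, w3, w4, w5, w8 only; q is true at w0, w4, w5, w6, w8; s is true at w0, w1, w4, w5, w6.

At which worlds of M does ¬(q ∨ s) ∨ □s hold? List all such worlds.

Let φ = ¬(q ∨ s) ∨ □s. Evaluate φ at each world:
  w0 (successors {w3, w6, w8}): φ is false.
  w1 (successors {w4, w7}): φ is false.
  w2 (successors {w0, w1, w2, w4, w6, w7}): φ is true.
  w3 (successors {w2, w4, w5}): φ is true.
  w4 (successors {w0, w1, w2, w3, w4, w5, w7}): φ is false.
  w5 (successors {w0, w1, w2, w3, w4, w8}): φ is false.
  w6 (successors {w0, w2, w4, w7}): φ is false.
  w7 (successors {w0, w1, w4, w7}): φ is true.
  w8 (successors {w1, w2, w4, w6, w7}): φ is false.
For instance, at w6:
  At w6: ¬(q ∨ s) is false, □s is false, so ¬(q ∨ s) ∨ □s is false.
    At w6: □s requires s at every successor {w0, w2, w4, w7}.
      s fails at w2, so □s is false at w6.
Satisfying worlds: {w2, w3, w7}

w2, w3, w7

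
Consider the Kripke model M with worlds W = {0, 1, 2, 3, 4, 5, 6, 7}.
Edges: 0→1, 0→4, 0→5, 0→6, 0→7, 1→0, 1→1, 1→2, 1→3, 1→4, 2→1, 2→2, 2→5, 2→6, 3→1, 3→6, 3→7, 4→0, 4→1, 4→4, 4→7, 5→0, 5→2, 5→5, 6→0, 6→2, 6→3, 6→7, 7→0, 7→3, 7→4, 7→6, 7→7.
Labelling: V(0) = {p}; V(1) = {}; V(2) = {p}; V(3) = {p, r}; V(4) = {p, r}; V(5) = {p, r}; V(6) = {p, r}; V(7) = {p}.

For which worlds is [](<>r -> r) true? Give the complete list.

Let φ = [](<>r -> r). Evaluate φ at each world:
  0 (successors {1, 4, 5, 6, 7}): φ is false.
  1 (successors {0, 1, 2, 3, 4}): φ is false.
  2 (successors {1, 2, 5, 6}): φ is false.
  3 (successors {1, 6, 7}): φ is false.
  4 (successors {0, 1, 4, 7}): φ is false.
  5 (successors {0, 2, 5}): φ is false.
  6 (successors {0, 2, 3, 7}): φ is false.
  7 (successors {0, 3, 4, 6, 7}): φ is false.
For instance, at 3:
  At 3: [](<>r -> r) requires <>r -> r at every successor {1, 6, 7}.
    <>r -> r fails at 1, so [](<>r -> r) is false at 3.
      At 1: <>r is true, r is false, so <>r -> r is false.
Satisfying worlds: none.

none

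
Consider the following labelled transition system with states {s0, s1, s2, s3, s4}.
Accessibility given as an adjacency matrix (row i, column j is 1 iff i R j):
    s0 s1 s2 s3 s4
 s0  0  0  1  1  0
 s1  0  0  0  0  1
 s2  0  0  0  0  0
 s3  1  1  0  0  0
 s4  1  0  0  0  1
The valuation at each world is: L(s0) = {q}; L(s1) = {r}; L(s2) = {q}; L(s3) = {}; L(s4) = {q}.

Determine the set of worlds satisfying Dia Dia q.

Let φ = Dia Dia q. Evaluate φ at each world:
  s0 (successors {s2, s3}): φ is true.
  s1 (successors {s4}): φ is true.
  s2 (successors ∅): φ is false.
  s3 (successors {s0, s1}): φ is true.
  s4 (successors {s0, s4}): φ is true.
For instance, at s0:
  At s0: Dia Dia q requires Dia q at some successor in {s2, s3}.
    Dia q holds at s3, so Dia Dia q is true at s0.
      At s3: Dia q requires q at some successor in {s0, s1}.
        q holds at s0, so Dia q is true at s3.
Satisfying worlds: {s0, s1, s3, s4}

s0, s1, s3, s4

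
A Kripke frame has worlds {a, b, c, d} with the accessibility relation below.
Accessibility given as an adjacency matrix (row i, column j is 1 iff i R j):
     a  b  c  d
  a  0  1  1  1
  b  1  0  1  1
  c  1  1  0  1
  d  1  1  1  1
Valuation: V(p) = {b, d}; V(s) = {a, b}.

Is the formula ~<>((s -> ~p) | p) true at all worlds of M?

No

Let φ = ~<>((s -> ~p) | p). Evaluate φ at each world:
  a (successors {b, c, d}): φ is false.
  b (successors {a, c, d}): φ is false.
  c (successors {a, b, d}): φ is false.
  d (successors {a, b, c, d}): φ is false.
Detail at a (counterexample):
  At a: <>((s -> ~p) | p) is true, so ~<>((s -> ~p) | p) is false.
    At a: <>((s -> ~p) | p) requires (s -> ~p) | p at some successor in {b, c, d}.
      (s -> ~p) | p holds at b, so <>((s -> ~p) | p) is true at a.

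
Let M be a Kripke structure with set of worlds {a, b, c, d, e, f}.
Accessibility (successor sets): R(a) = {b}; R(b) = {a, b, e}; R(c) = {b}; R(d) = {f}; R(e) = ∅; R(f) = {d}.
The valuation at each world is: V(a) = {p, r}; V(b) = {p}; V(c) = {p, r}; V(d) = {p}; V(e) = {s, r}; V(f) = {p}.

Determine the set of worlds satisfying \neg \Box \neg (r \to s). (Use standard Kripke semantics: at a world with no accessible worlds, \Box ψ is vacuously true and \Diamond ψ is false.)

a, b, c, d, f

Let φ = \neg \Box \neg (r \to s). Evaluate φ at each world:
  a (successors {b}): φ is true.
  b (successors {a, b, e}): φ is true.
  c (successors {b}): φ is true.
  d (successors {f}): φ is true.
  e (successors ∅): φ is false.
  f (successors {d}): φ is true.
For instance, at c:
  At c: \Box \neg (r \to s) is false, so \neg \Box \neg (r \to s) is true.
    At c: \Box \neg (r \to s) requires \neg (r \to s) at every successor {b}.
      \neg (r \to s) fails at b, so \Box \neg (r \to s) is false at c.
Satisfying worlds: {a, b, c, d, f}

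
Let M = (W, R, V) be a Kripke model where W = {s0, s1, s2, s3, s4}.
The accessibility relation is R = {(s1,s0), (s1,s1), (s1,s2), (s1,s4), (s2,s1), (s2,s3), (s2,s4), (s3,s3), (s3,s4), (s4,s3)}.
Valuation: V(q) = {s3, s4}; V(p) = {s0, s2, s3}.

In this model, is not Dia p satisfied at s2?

No

At s2: Dia p is true, so not Dia p is false.
  At s2: Dia p requires p at some successor in {s1, s3, s4}.
    p holds at s3, so Dia p is true at s2.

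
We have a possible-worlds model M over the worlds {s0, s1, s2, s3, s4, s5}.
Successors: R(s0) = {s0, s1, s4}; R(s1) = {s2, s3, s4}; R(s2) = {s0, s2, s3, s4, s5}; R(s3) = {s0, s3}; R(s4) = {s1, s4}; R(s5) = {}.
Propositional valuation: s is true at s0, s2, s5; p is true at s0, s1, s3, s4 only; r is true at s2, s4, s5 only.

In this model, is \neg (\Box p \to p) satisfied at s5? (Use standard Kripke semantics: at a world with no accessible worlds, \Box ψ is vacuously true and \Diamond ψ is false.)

At s5: \Box p \to p is false, so \neg (\Box p \to p) is true.
  At s5: \Box p is true, p is false, so \Box p \to p is false.
    At s5: no accessible worlds, so \Box p holds vacuously.

Yes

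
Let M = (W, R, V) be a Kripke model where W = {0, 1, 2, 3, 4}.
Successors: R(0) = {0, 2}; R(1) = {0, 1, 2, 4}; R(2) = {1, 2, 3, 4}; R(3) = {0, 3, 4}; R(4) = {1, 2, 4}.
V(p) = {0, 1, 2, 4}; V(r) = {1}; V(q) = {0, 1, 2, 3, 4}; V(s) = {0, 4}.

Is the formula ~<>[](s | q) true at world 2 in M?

Recall that []ψ holds at a world iff ψ holds at every accessible world, and <>ψ holds iff ψ holds at some accessible world.
At 2: <>[](s | q) is true, so ~<>[](s | q) is false.
  At 2: <>[](s | q) requires [](s | q) at some successor in {1, 2, 3, 4}.
    [](s | q) holds at 1, so <>[](s | q) is true at 2.
      At 1: [](s | q) requires s | q at every successor {0, 1, 2, 4}.
        At 0: s | q is true.
        At 1: s | q is true.
        At 2: s | q is true.
        At 4: s | q is true.
      So [](s | q) is true at 1.

No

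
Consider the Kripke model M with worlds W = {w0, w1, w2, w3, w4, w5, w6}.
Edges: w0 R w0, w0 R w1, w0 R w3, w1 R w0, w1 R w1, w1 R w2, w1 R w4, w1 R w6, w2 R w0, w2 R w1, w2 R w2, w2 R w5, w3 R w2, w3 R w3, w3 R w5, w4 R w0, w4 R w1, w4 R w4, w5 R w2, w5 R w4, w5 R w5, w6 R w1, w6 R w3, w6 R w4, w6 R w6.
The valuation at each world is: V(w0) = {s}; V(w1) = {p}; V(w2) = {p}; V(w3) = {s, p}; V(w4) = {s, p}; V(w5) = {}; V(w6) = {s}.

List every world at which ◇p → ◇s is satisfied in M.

Let φ = ◇p → ◇s. Evaluate φ at each world:
  w0 (successors {w0, w1, w3}): φ is true.
  w1 (successors {w0, w1, w2, w4, w6}): φ is true.
  w2 (successors {w0, w1, w2, w5}): φ is true.
  w3 (successors {w2, w3, w5}): φ is true.
  w4 (successors {w0, w1, w4}): φ is true.
  w5 (successors {w2, w4, w5}): φ is true.
  w6 (successors {w1, w3, w4, w6}): φ is true.
For instance, at w3:
  At w3: ◇p is true, ◇s is true, so ◇p → ◇s is true.
    At w3: ◇p requires p at some successor in {w2, w3, w5}.
      p holds at w2, so ◇p is true at w3.
    At w3: ◇s requires s at some successor in {w2, w3, w5}.
      s holds at w3, so ◇s is true at w3.
Satisfying worlds: {w0, w1, w2, w3, w4, w5, w6}

w0, w1, w2, w3, w4, w5, w6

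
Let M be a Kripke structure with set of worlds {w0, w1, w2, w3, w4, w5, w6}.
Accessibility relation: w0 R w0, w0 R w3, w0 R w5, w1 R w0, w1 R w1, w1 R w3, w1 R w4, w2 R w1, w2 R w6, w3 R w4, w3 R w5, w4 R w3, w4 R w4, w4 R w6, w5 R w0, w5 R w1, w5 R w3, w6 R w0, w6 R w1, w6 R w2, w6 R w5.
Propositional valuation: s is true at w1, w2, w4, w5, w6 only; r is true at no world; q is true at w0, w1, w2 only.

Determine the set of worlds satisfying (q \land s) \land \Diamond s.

Let φ = (q \land s) \land \Diamond s. Evaluate φ at each world:
  w0 (successors {w0, w3, w5}): φ is false.
  w1 (successors {w0, w1, w3, w4}): φ is true.
  w2 (successors {w1, w6}): φ is true.
  w3 (successors {w4, w5}): φ is false.
  w4 (successors {w3, w4, w6}): φ is false.
  w5 (successors {w0, w1, w3}): φ is false.
  w6 (successors {w0, w1, w2, w5}): φ is false.
For instance, at w3:
  At w3: q \land s is false, \Diamond s is true, so (q \land s) \land \Diamond s is false.
    At w3: \Diamond s requires s at some successor in {w4, w5}.
      s holds at w4, so \Diamond s is true at w3.
Satisfying worlds: {w1, w2}

w1, w2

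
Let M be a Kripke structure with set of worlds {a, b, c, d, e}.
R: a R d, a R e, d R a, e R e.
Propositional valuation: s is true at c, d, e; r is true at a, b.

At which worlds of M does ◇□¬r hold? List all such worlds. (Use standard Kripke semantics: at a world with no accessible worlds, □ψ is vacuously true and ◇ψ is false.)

a, d, e

Recall that □ψ holds at a world iff ψ holds at every accessible world, and ◇ψ holds iff ψ holds at some accessible world.
Let φ = ◇□¬r. Evaluate φ at each world:
  a (successors {d, e}): φ is true.
  b (successors ∅): φ is false.
  c (successors ∅): φ is false.
  d (successors {a}): φ is true.
  e (successors {e}): φ is true.
For instance, at d:
  At d: ◇□¬r requires □¬r at some successor in {a}.
    □¬r holds at a, so ◇□¬r is true at d.
      At a: □¬r requires ¬r at every successor {d, e}.
        At d: ¬r is true.
        At e: ¬r is true.
      So □¬r is true at a.
Satisfying worlds: {a, d, e}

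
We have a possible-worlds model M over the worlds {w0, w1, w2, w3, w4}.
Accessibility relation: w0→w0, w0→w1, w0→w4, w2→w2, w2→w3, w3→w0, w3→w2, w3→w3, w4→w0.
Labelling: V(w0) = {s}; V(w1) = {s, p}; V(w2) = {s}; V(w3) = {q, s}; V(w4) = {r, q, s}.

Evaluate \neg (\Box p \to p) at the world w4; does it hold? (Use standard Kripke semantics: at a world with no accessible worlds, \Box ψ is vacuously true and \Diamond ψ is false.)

At w4: \Box p \to p is true, so \neg (\Box p \to p) is false.
  At w4: \Box p is false, p is false, so \Box p \to p is true.
    At w4: \Box p requires p at every successor {w0}.
      p fails at w0, so \Box p is false at w4.

No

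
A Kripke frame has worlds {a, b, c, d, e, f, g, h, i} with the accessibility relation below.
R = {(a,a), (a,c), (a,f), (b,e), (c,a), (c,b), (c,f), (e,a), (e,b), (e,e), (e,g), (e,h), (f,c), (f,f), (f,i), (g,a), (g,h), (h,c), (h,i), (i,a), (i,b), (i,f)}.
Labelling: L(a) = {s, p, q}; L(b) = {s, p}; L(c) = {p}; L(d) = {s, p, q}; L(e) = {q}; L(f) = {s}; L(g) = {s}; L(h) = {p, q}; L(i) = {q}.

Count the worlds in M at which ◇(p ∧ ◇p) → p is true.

Let φ = ◇(p ∧ ◇p) → p. Evaluate φ at each world:
  a (successors {a, c, f}): φ is true.
  b (successors {e}): φ is true.
  c (successors {a, b, f}): φ is true.
  d (successors ∅): φ is true.
  e (successors {a, b, e, g, h}): φ is false.
  f (successors {c, f, i}): φ is false.
  g (successors {a, h}): φ is false.
  h (successors {c, i}): φ is true.
  i (successors {a, b, f}): φ is false.
For instance, at f:
  At f: ◇(p ∧ ◇p) is true, p is false, so ◇(p ∧ ◇p) → p is false.
    At f: ◇(p ∧ ◇p) requires p ∧ ◇p at some successor in {c, f, i}.
      p ∧ ◇p holds at c, so ◇(p ∧ ◇p) is true at f.
Satisfying worlds: {a, b, c, d, h}

5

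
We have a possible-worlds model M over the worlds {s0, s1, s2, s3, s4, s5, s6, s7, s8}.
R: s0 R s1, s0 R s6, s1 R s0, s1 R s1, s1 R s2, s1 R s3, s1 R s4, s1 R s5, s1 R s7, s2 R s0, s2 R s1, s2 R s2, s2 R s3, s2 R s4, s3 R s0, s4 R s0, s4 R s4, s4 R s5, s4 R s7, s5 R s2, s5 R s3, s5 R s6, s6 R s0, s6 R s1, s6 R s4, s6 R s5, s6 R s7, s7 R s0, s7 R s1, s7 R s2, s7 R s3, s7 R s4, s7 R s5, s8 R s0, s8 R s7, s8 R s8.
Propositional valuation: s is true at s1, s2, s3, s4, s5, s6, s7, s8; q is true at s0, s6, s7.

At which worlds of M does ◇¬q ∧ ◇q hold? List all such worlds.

Let φ = ◇¬q ∧ ◇q. Evaluate φ at each world:
  s0 (successors {s1, s6}): φ is true.
  s1 (successors {s0, s1, s2, s3, s4, s5, s7}): φ is true.
  s2 (successors {s0, s1, s2, s3, s4}): φ is true.
  s3 (successors {s0}): φ is false.
  s4 (successors {s0, s4, s5, s7}): φ is true.
  s5 (successors {s2, s3, s6}): φ is true.
  s6 (successors {s0, s1, s4, s5, s7}): φ is true.
  s7 (successors {s0, s1, s2, s3, s4, s5}): φ is true.
  s8 (successors {s0, s7, s8}): φ is true.
For instance, at s1:
  At s1: ◇¬q is true, ◇q is true, so ◇¬q ∧ ◇q is true.
    At s1: ◇¬q requires ¬q at some successor in {s0, s1, s2, s3, s4, s5, s7}.
      ¬q holds at s1, so ◇¬q is true at s1.
    At s1: ◇q requires q at some successor in {s0, s1, s2, s3, s4, s5, s7}.
      q holds at s0, so ◇q is true at s1.
Satisfying worlds: {s0, s1, s2, s4, s5, s6, s7, s8}

s0, s1, s2, s4, s5, s6, s7, s8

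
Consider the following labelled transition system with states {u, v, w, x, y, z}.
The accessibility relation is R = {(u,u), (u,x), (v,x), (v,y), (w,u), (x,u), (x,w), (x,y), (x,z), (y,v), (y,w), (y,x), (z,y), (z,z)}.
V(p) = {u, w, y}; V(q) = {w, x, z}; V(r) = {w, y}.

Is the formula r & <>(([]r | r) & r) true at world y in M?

Recall that []ψ holds at a world iff ψ holds at every accessible world, and <>ψ holds iff ψ holds at some accessible world.
At y: r is true, <>(([]r | r) & r) is true, so r & <>(([]r | r) & r) is true.
  At y: <>(([]r | r) & r) requires ([]r | r) & r at some successor in {v, w, x}.
    ([]r | r) & r holds at w, so <>(([]r | r) & r) is true at y.
      At w: []r | r is true, r is true, so ([]r | r) & r is true.

Yes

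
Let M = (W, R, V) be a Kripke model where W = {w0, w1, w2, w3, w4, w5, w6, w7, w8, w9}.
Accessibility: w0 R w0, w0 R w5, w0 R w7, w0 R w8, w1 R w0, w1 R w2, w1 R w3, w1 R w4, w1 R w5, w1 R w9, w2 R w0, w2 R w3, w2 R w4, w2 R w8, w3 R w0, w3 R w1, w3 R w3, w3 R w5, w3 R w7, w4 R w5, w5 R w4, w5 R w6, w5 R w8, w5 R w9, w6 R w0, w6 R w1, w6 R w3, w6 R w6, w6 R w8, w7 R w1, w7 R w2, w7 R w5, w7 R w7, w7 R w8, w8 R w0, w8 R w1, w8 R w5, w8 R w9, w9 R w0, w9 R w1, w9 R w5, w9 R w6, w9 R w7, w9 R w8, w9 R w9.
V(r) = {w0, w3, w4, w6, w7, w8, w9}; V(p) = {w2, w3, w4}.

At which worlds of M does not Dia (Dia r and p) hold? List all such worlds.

w0, w4, w5, w8, w9

Let φ = not Dia (Dia r and p). Evaluate φ at each world:
  w0 (successors {w0, w5, w7, w8}): φ is true.
  w1 (successors {w0, w2, w3, w4, w5, w9}): φ is false.
  w2 (successors {w0, w3, w4, w8}): φ is false.
  w3 (successors {w0, w1, w3, w5, w7}): φ is false.
  w4 (successors {w5}): φ is true.
  w5 (successors {w4, w6, w8, w9}): φ is true.
  w6 (successors {w0, w1, w3, w6, w8}): φ is false.
  w7 (successors {w1, w2, w5, w7, w8}): φ is false.
  w8 (successors {w0, w1, w5, w9}): φ is true.
  w9 (successors {w0, w1, w5, w6, w7, w8, w9}): φ is true.
For instance, at w6:
  At w6: Dia (Dia r and p) is true, so not Dia (Dia r and p) is false.
    At w6: Dia (Dia r and p) requires Dia r and p at some successor in {w0, w1, w3, w6, w8}.
      Dia r and p holds at w3, so Dia (Dia r and p) is true at w6.
Satisfying worlds: {w0, w4, w5, w8, w9}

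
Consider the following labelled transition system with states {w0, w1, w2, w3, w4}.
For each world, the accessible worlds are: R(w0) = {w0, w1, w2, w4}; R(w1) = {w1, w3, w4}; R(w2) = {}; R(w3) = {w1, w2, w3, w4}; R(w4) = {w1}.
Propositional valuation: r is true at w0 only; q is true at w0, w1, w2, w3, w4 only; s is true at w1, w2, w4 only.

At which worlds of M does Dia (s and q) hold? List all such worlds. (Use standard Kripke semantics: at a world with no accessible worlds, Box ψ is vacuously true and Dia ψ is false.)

w0, w1, w3, w4

Recall that Dia ψ holds at a world iff ψ holds at some accessible world.
Let φ = Dia (s and q). Evaluate φ at each world:
  w0 (successors {w0, w1, w2, w4}): φ is true.
  w1 (successors {w1, w3, w4}): φ is true.
  w2 (successors ∅): φ is false.
  w3 (successors {w1, w2, w3, w4}): φ is true.
  w4 (successors {w1}): φ is true.
For instance, at w3:
  At w3: Dia (s and q) requires s and q at some successor in {w1, w2, w3, w4}.
    s and q holds at w1, so Dia (s and q) is true at w3.
Satisfying worlds: {w0, w1, w3, w4}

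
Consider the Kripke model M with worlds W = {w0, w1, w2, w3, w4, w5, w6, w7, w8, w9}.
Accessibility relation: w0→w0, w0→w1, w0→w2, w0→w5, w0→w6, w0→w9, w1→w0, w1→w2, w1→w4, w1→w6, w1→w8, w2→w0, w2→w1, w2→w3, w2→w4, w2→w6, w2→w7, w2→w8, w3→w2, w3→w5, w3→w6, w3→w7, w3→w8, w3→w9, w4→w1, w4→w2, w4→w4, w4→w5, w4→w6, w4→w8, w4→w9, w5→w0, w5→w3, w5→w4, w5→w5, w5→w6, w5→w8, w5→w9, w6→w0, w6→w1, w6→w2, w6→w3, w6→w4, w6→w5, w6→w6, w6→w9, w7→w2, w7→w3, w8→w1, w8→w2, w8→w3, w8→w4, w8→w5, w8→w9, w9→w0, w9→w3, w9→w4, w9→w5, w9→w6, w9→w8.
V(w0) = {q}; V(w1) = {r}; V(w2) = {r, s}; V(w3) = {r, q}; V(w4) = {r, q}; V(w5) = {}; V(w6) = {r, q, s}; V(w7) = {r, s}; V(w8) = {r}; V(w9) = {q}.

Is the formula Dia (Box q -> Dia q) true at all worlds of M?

Recall that Box ψ holds at a world iff ψ holds at every accessible world, and Dia ψ holds iff ψ holds at some accessible world.
Let φ = Dia (Box q -> Dia q). Evaluate φ at each world:
  w0 (successors {w0, w1, w2, w5, w6, w9}): φ is true.
  w1 (successors {w0, w2, w4, w6, w8}): φ is true.
  w2 (successors {w0, w1, w3, w4, w6, w7, w8}): φ is true.
  w3 (successors {w2, w5, w6, w7, w8, w9}): φ is true.
  w4 (successors {w1, w2, w4, w5, w6, w8, w9}): φ is true.
  w5 (successors {w0, w3, w4, w5, w6, w8, w9}): φ is true.
  w6 (successors {w0, w1, w2, w3, w4, w5, w6, w9}): φ is true.
  w7 (successors {w2, w3}): φ is true.
  w8 (successors {w1, w2, w3, w4, w5, w9}): φ is true.
  w9 (successors {w0, w3, w4, w5, w6, w8}): φ is true.
For instance, at w8:
  At w8: Dia (Box q -> Dia q) requires Box q -> Dia q at some successor in {w1, w2, w3, w4, w5, w9}.
    Box q -> Dia q holds at w1, so Dia (Box q -> Dia q) is true at w8.
      At w1: Box q is false, Dia q is true, so Box q -> Dia q is true.

Yes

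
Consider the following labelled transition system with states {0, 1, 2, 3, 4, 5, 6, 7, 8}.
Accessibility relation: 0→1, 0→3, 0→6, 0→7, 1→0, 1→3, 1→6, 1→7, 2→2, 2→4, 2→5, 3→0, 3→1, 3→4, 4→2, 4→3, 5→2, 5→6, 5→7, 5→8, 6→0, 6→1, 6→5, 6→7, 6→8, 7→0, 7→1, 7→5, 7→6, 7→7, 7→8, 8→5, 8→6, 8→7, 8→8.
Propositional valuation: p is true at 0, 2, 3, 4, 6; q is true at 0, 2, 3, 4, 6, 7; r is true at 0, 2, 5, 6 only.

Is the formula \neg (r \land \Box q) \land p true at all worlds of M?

Let φ = \neg (r \land \Box q) \land p. Evaluate φ at each world:
  0 (successors {1, 3, 6, 7}): φ is true.
  1 (successors {0, 3, 6, 7}): φ is false.
  2 (successors {2, 4, 5}): φ is true.
  3 (successors {0, 1, 4}): φ is true.
  4 (successors {2, 3}): φ is true.
  5 (successors {2, 6, 7, 8}): φ is false.
  6 (successors {0, 1, 5, 7, 8}): φ is true.
  7 (successors {0, 1, 5, 6, 7, 8}): φ is false.
  8 (successors {5, 6, 7, 8}): φ is false.
Detail at 1 (counterexample):
  At 1: \neg (r \land \Box q) is true, p is false, so \neg (r \land \Box q) \land p is false.
    At 1: r \land \Box q is false, so \neg (r \land \Box q) is true.
      At 1: r is false, \Box q is true, so r \land \Box q is false.

No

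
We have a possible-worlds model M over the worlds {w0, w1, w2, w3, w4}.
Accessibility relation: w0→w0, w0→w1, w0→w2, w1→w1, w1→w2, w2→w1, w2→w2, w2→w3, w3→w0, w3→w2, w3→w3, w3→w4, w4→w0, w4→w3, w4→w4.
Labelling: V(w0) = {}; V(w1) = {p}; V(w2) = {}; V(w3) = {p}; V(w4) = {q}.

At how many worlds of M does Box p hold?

Let φ = Box p. Evaluate φ at each world:
  w0 (successors {w0, w1, w2}): φ is false.
  w1 (successors {w1, w2}): φ is false.
  w2 (successors {w1, w2, w3}): φ is false.
  w3 (successors {w0, w2, w3, w4}): φ is false.
  w4 (successors {w0, w3, w4}): φ is false.
For instance, at w1:
  At w1: Box p requires p at every successor {w1, w2}.
    p fails at w2, so Box p is false at w1.
Satisfying worlds: none.

0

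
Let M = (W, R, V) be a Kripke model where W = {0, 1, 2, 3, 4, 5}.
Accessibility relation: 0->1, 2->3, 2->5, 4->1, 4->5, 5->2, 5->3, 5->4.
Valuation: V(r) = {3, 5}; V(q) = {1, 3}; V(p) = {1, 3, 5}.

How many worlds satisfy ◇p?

4

Recall that ◇ψ holds at a world iff ψ holds at some accessible world.
Let φ = ◇p. Evaluate φ at each world:
  0 (successors {1}): φ is true.
  1 (successors ∅): φ is false.
  2 (successors {3, 5}): φ is true.
  3 (successors ∅): φ is false.
  4 (successors {1, 5}): φ is true.
  5 (successors {2, 3, 4}): φ is true.
For instance, at 0:
  At 0: ◇p requires p at some successor in {1}.
    p holds at 1, so ◇p is true at 0.
Satisfying worlds: {0, 2, 4, 5}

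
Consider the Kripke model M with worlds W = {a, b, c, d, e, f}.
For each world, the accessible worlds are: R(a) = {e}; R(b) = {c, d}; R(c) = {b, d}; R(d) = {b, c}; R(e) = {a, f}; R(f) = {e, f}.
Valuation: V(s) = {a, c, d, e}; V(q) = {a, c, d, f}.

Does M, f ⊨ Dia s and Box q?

At f: Dia s is true, Box q is false, so Dia s and Box q is false.
  At f: Dia s requires s at some successor in {e, f}.
    s holds at e, so Dia s is true at f.
  At f: Box q requires q at every successor {e, f}.
    q fails at e, so Box q is false at f.

No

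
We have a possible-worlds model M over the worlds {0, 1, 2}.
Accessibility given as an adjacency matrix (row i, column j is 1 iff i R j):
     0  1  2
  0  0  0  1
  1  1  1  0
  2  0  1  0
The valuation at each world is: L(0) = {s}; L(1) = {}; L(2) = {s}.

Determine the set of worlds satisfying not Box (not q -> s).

Recall that Box ψ holds at a world iff ψ holds at every accessible world, and Dia ψ holds iff ψ holds at some accessible world.
Let φ = not Box (not q -> s). Evaluate φ at each world:
  0 (successors {2}): φ is false.
  1 (successors {0, 1}): φ is true.
  2 (successors {1}): φ is true.
For instance, at 0:
  At 0: Box (not q -> s) is true, so not Box (not q -> s) is false.
    At 0: Box (not q -> s) requires not q -> s at every successor {2}.
      At 2: not q -> s is true.
    So Box (not q -> s) is true at 0.
Satisfying worlds: {1, 2}

1, 2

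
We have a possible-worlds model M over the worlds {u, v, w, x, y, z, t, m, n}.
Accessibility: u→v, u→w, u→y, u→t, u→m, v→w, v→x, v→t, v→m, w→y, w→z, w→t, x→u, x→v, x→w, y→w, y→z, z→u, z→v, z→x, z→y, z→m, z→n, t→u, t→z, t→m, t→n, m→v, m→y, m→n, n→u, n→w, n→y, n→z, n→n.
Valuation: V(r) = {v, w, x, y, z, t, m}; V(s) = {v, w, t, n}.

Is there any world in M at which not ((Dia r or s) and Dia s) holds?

No

Recall that Dia ψ holds at a world iff ψ holds at some accessible world.
Let φ = not ((Dia r or s) and Dia s). Evaluate φ at each world:
  u (successors {v, w, y, t, m}): φ is false.
  v (successors {w, x, t, m}): φ is false.
  w (successors {y, z, t}): φ is false.
  x (successors {u, v, w}): φ is false.
  y (successors {w, z}): φ is false.
  z (successors {u, v, x, y, m, n}): φ is false.
  t (successors {u, z, m, n}): φ is false.
  m (successors {v, y, n}): φ is false.
  n (successors {u, w, y, z, n}): φ is false.
For instance, at v:
  At v: (Dia r or s) and Dia s is true, so not ((Dia r or s) and Dia s) is false.
    At v: Dia r or s is true, Dia s is true, so (Dia r or s) and Dia s is true.
      At v: Dia r is true, s is true, so Dia r or s is true.
      At v: Dia s requires s at some successor in {w, x, t, m}.
        s holds at w, so Dia s is true at v.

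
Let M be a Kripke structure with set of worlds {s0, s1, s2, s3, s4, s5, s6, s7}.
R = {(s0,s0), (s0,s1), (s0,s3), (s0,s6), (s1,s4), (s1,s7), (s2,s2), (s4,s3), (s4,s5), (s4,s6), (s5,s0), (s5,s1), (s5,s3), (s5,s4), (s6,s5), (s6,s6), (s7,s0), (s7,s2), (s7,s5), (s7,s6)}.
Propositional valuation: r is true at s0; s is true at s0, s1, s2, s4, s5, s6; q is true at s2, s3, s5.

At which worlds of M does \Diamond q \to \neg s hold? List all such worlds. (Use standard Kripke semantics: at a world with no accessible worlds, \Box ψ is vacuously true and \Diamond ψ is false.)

Let φ = \Diamond q \to \neg s. Evaluate φ at each world:
  s0 (successors {s0, s1, s3, s6}): φ is false.
  s1 (successors {s4, s7}): φ is true.
  s2 (successors {s2}): φ is false.
  s3 (successors ∅): φ is true.
  s4 (successors {s3, s5, s6}): φ is false.
  s5 (successors {s0, s1, s3, s4}): φ is false.
  s6 (successors {s5, s6}): φ is false.
  s7 (successors {s0, s2, s5, s6}): φ is true.
For instance, at s4:
  At s4: \Diamond q is true, \neg s is false, so \Diamond q \to \neg s is false.
    At s4: \Diamond q requires q at some successor in {s3, s5, s6}.
      q holds at s3, so \Diamond q is true at s4.
Satisfying worlds: {s1, s3, s7}

s1, s3, s7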